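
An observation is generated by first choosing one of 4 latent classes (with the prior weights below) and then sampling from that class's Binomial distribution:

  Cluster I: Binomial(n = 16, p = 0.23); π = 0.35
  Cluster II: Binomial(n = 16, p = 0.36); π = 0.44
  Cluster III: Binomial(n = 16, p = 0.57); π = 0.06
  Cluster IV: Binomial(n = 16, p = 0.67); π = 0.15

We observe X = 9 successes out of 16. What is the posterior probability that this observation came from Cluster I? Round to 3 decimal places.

0.021

By Bayes' theorem, P(k | x) = P(Z=k) f_k(x) / Σ_j P(Z=j) f_j(x).
Component likelihoods at x = 9 successes out of 16:
  L_I = C(16,9)·0.23^9·0.77^7 = 11440·1.80115e-06·0.160485 = 0.00330683
  L_II = C(16,9)·0.36^9·0.64^7 = 11440·0.00010156·0.0439805 = 0.0510985
  L_III = C(16,9)·0.57^9·0.43^7 = 11440·0.00635146·0.00271819 = 0.197505
  L_IV = C(16,9)·0.67^9·0.33^7 = 11440·0.0272065·0.000426184 = 0.132647
Prior × likelihood for each component:
  P(Z=I)·L_I = 0.35 × 0.00330683 = 0.00115739
  P(Z=II)·L_II = 0.44 × 0.0510985 = 0.0224834
  P(Z=III)·L_III = 0.06 × 0.197505 = 0.0118503
  P(Z=IV)·L_IV = 0.15 × 0.132647 = 0.019897
Denominator: 0.00115739 + 0.0224834 + 0.0118503 + 0.019897 = 0.0553881
Responsibility of Cluster I: 0.00115739 / 0.0553881 ≈ 0.021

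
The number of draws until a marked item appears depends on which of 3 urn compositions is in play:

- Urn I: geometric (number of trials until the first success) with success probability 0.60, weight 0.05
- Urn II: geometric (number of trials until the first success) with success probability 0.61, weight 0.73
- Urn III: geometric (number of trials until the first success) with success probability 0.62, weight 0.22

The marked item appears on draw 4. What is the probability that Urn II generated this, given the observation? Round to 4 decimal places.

Posterior ∝ prior × likelihood, so P(k | x) ∝ P(Z=k) f_k(x); normalise over all components.
Geometric probabilities:
  L_I = 0.0384
  L_II = 0.0361846
  L_III = 0.0340206
Weight by the priors:
  P(Z=I)·L_I = 0.05 × 0.0384 = 0.00192
  P(Z=II)·L_II = 0.73 × 0.0361846 = 0.0264148
  P(Z=III)·L_III = 0.22 × 0.0340206 = 0.00748454
Evidence: 0.00192 + 0.0264148 + 0.00748454 = 0.0358193
So the posterior for Urn II is 0.0264148 / 0.0358193 ≈ 0.7374.

0.7374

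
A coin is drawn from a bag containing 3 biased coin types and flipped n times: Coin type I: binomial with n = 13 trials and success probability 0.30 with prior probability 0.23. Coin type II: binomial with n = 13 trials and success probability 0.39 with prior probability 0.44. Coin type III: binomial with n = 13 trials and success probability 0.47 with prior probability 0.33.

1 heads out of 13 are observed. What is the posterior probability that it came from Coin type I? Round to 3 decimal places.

By Bayes' theorem, P(k | x) = w_k f_k(x) / Σ_j w_j f_j(x).
Component likelihoods at x = 1 heads out of 13:
  f_I = 0.053981
  f_II = 0.0134575
  f_III = 0.00300159
Multiply by the mixture weights:
  w_I·f_I = 0.23 × 0.053981 = 0.0124156
  w_II·f_II = 0.44 × 0.0134575 = 0.00592132
  w_III·f_III = 0.33 × 0.00300159 = 0.000990525
Evidence: 0.0124156 + 0.00592132 + 0.000990525 = 0.0193275
P(Coin type I | 1 heads out of 13) ≈ 0.642

0.642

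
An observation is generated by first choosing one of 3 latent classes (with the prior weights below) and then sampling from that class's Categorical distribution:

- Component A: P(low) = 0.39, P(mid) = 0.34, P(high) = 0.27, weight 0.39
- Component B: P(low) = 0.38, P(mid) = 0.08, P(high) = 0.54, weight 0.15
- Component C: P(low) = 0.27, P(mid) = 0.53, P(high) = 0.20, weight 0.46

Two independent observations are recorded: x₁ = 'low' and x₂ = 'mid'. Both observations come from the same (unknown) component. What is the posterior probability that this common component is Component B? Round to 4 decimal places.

0.0373

Posterior ∝ prior × likelihood, so P(k | x) ∝ w_k f_k(x); normalise over all components.
Since both observations come from the same component, the likelihood for component k is f_k(x₁)·f_k(x₂).
  L_A = [P(low | comp) = 0.39] × [0.34] = 0.1326
  L_B = [P(low | comp) = 0.38] × [0.08] = 0.0304
  L_C = [P(low | comp) = 0.27] × [0.53] = 0.1431
Unnormalised posteriors:
  w_A·L_A = 0.39 × 0.1326 = 0.051714
  w_B·L_B = 0.15 × 0.0304 = 0.00456
  w_C·L_C = 0.46 × 0.1431 = 0.065826
Denominator: 0.051714 + 0.00456 + 0.065826 = 0.1221
P(Component B | x) = 0.00456 / 0.1221 ≈ 0.0373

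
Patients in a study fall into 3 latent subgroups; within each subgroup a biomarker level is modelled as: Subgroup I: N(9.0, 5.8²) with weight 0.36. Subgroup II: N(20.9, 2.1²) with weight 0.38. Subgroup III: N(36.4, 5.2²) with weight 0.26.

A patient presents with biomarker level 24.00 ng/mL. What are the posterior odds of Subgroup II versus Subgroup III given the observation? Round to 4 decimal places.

Posterior odds = (P(Z=i) f_i(x)) / (P(Z=j) f_j(x)); the normalising sum cancels.
Evaluate each component's likelihood at the observed value:
  p_I = 0.00242717
  p_II = 0.0638994
  p_III = 0.0044681
0.0242818 / 0.00116171 ≈ 20.9018

20.9018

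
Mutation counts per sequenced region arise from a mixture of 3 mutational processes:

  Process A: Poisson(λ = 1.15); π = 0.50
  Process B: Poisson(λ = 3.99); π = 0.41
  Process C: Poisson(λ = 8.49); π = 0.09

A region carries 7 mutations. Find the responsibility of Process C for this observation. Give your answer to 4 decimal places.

Posterior ∝ prior × likelihood, so P(k | x) ∝ w_k f_k(x); normalise over all components.
Evaluate each component's likelihood at the observed value:
  p_A = e^(−1.15)·1.15^7/7! = 0.000167115
  p_B = e^(−3.99)·3.99^7/7! = 0.0590942
  p_C = e^(−8.49)·8.49^7/7! = 0.129647
Multiply by the mixture weights:
  w_A·p_A = 0.50 × 0.000167115 = 8.35575e-05
  w_B·p_B = 0.41 × 0.0590942 = 0.0242286
  w_C·p_C = 0.09 × 0.129647 = 0.0116682
Marginal: 8.35575e-05 + 0.0242286 + 0.0116682 = 0.0359804
Responsibility of Process C: 0.0116682 / 0.0359804 ≈ 0.3243

0.3243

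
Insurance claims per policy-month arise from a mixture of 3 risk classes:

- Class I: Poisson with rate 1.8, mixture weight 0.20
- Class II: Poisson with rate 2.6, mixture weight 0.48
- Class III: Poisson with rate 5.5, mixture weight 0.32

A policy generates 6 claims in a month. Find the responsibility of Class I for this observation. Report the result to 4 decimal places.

Apply Bayes' rule: the posterior for each component is proportional to its prior times its likelihood at x.
Evaluate each component's likelihood at the observed value:
  f_I = e^(−1.8)·1.8^6/6! = 0.00780859
  f_II = e^(−2.6)·2.6^6/6! = 0.0318671
  f_III = e^(−5.5)·5.5^6/6! = 0.157117
Multiply by the mixture weights:
  π_I·f_I = 0.20 × 0.00780859 = 0.00156172
  π_II·f_II = 0.48 × 0.0318671 = 0.0152962
  π_III·f_III = 0.32 × 0.157117 = 0.0502775
Denominator: 0.00156172 + 0.0152962 + 0.0502775 = 0.0671354
P(Class I | data) = 0.00156172 / 0.0671354 ≈ 0.0233

0.0233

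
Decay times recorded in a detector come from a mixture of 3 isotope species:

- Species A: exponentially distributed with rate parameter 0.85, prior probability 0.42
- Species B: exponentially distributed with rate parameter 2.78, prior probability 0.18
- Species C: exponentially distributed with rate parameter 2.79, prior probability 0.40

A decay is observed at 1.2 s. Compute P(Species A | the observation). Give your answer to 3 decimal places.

0.693

By Bayes' theorem, P(k | x) = P(Z=k) f_k(x) / Σ_j P(Z=j) f_j(x).
Exponential densities:
  p_A = 0.85·e^(−0.85·1.2) = 0.85·e^(−1.0200) = 0.306506
  p_B = 2.78·e^(−2.78·1.2) = 2.78·e^(−3.3360) = 0.0989096
  p_C = 2.79·e^(−2.79·1.2) = 2.79·e^(−3.3480) = 0.0980813
Prior × likelihood for each component:
  P(Z=A)·p_A = 0.42 × 0.306506 = 0.128732
  P(Z=B)·p_B = 0.18 × 0.0989096 = 0.0178037
  P(Z=C)·p_C = 0.40 × 0.0980813 = 0.0392325
Normaliser: 0.128732 + 0.0178037 + 0.0392325 = 0.185769
P(Species A | data) = 0.128732 / 0.185769 ≈ 0.693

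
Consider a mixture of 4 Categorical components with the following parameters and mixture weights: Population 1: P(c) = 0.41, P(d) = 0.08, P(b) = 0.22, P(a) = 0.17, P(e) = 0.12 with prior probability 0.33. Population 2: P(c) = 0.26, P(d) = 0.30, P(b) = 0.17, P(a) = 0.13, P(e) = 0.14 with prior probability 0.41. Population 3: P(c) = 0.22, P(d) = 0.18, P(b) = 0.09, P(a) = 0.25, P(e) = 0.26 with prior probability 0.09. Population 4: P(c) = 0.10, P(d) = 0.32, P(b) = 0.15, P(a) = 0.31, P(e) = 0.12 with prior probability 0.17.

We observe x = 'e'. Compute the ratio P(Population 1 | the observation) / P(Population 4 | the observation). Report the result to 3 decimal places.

1.941

Since P(k|x) ∝ P(Z=k) f_k(x), the posterior odds are P(Z=i) f_i(x) / (P(Z=j) f_j(x)).
Component likelihoods at x = 'e':
  L_1 = 0.12
  L_2 = 0.14
  L_3 = 0.26
  L_4 = 0.12
0.0396 / 0.0204 ≈ 1.941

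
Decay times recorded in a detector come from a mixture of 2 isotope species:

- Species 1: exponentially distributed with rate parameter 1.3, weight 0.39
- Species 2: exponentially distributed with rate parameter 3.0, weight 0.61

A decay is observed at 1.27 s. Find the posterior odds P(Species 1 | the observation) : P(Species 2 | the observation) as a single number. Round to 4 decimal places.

2.3999

Posterior odds = (w_i f_i(x)) / (w_j f_j(x)); the normalising sum cancels.
Exponential densities:
  L_1 = 1.3·e^(−1.3·1.27) = 1.3·e^(−1.6510) = 0.249415
  L_2 = 3.0·e^(−3.0·1.27) = 3.0·e^(−3.8100) = 0.0664445
0.097272 / 0.0405312 ≈ 2.3999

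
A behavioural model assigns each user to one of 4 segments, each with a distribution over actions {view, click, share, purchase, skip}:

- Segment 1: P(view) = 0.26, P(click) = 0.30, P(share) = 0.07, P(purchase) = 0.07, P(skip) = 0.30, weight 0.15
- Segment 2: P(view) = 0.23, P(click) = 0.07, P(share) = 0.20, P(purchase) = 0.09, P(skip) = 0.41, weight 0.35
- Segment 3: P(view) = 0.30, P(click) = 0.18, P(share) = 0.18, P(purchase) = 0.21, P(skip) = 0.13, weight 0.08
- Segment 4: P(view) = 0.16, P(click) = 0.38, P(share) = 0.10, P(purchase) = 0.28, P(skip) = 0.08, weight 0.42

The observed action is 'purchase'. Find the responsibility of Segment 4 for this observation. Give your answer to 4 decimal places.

0.6667

By Bayes' theorem, P(k | x) = w_k f_k(x) / Σ_j w_j f_j(x).
Component likelihoods at x = 'purchase':
  p_1 = 0.07
  p_2 = 0.09
  p_3 = 0.21
  p_4 = 0.28
Multiply by the mixture weights:
  w_1·p_1 = 0.15 × 0.07 = 0.0105
  w_2·p_2 = 0.35 × 0.09 = 0.0315
  w_3·p_3 = 0.08 × 0.21 = 0.0168
  w_4·p_4 = 0.42 × 0.28 = 0.1176
Normaliser: 0.0105 + 0.0315 + 0.0168 + 0.1176 = 0.1764
So the posterior for Segment 4 is 0.1176 / 0.1764 ≈ 0.6667.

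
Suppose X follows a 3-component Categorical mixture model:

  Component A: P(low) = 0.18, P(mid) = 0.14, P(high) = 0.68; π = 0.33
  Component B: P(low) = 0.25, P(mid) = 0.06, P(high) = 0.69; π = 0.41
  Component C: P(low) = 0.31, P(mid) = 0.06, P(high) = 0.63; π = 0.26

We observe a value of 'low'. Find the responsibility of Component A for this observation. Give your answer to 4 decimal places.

By Bayes' theorem, P(k | x) = π_k f_k(x) / Σ_j π_j f_j(x).
Categorical probabilities:
  p_A = 0.18
  p_B = 0.25
  p_C = 0.31
Prior × likelihood for each component:
  π_A·p_A = 0.33 × 0.18 = 0.0594
  π_B·p_B = 0.41 × 0.25 = 0.1025
  π_C·p_C = 0.26 × 0.31 = 0.0806
Denominator: 0.0594 + 0.1025 + 0.0806 = 0.2425
P(Component A | the observation) = 0.0594 / 0.2425 ≈ 0.2449

0.2449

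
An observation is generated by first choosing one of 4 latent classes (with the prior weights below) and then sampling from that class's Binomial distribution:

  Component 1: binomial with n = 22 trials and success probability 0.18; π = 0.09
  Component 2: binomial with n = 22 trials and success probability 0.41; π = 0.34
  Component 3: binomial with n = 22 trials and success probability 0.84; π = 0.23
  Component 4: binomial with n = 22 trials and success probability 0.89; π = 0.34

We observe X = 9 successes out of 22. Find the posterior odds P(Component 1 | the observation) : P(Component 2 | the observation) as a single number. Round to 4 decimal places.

Only the two components matter; the odds are (π_i f_i(x)) / (π_j f_j(x)).
Binomial probabilities:
  p_1 = C(22,9)·0.18^9·0.82^13 = 497420·1.98359e-07·0.0757844 = 0.00747749
  p_2 = C(22,9)·0.41^9·0.59^13 = 497420·0.000327382·0.00104973 = 0.170944
  p_3 = C(22,9)·0.84^9·0.16^13 = 497420·0.208216·4.5036e-11 = 4.66441e-06
  p_4 = C(22,9)·0.89^9·0.11^13 = 497420·0.350356·3.45227e-13 = 6.01642e-08
Odds = (0.09/0.34) × (0.00747749/0.170944) = 0.264706 × 0.0437423 ≈ 0.0116

0.0116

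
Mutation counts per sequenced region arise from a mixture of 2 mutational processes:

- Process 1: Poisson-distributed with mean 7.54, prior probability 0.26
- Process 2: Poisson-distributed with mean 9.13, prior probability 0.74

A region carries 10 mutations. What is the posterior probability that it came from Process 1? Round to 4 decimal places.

Apply Bayes' rule: the posterior for each component is proportional to its prior times its likelihood at x.
Component likelihoods at x = 10 mutations:
  f_1 = 0.0869701
  f_2 = 0.120181
Weight by the priors:
  π_1·f_1 = 0.26 × 0.0869701 = 0.0226122
  π_2·f_2 = 0.74 × 0.120181 = 0.088934
Normaliser: 0.0226122 + 0.088934 = 0.111546
P(Process 1 | 10 mutations) ≈ 0.2027

0.2027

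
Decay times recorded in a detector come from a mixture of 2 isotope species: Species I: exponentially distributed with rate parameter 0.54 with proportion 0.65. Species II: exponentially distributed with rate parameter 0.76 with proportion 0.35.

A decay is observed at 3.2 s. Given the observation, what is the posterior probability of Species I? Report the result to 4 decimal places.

0.7274

Apply Bayes' rule: the posterior for each component is proportional to its prior times its likelihood at x.
Component likelihoods at x = 3.2 s:
  p_I = 0.0959252
  p_II = 0.0667743
Multiply by the mixture weights:
  w_I·p_I = 0.65 × 0.0959252 = 0.0623514
  w_II·p_II = 0.35 × 0.0667743 = 0.023371
Sum: 0.0623514 + 0.023371 = 0.0857224
P(Species I | 3.2 s) = 0.0623514 / 0.0857224 ≈ 0.7274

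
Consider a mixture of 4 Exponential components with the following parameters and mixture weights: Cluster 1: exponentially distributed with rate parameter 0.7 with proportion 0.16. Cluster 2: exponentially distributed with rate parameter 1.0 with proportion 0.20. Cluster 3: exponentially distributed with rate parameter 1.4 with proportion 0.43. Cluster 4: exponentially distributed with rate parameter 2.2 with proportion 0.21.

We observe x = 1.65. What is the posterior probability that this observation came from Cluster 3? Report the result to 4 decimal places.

0.4101

Posterior ∝ prior × likelihood, so P(k | x) ∝ w_k f_k(x); normalise over all components.
Component likelihoods at x = 1.65:
  f_1 = 0.7·e^(−0.7·1.65) = 0.7·e^(−1.1550) = 0.22054
  f_2 = 1.0·e^(−1.0·1.65) = 1.0·e^(−1.6500) = 0.19205
  f_3 = 1.4·e^(−1.4·1.65) = 1.4·e^(−2.3100) = 0.138966
  f_4 = 2.2·e^(−2.2·1.65) = 2.2·e^(−3.6300) = 0.0583356
Prior × likelihood for each component:
  w_1·f_1 = 0.16 × 0.22054 = 0.0352864
  w_2·f_2 = 0.20 × 0.19205 = 0.03841
  w_3·f_3 = 0.43 × 0.138966 = 0.0597553
  w_4·f_4 = 0.21 × 0.0583356 = 0.0122505
Sum: 0.0352864 + 0.03841 + 0.0597553 + 0.0122505 = 0.145702
P(Cluster 3 | x) ≈ 0.4101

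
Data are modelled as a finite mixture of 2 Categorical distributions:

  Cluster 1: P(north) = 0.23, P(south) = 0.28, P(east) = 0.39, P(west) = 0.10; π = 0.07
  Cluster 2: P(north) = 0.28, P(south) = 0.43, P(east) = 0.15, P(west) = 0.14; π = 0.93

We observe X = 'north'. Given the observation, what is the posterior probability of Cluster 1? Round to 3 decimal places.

By Bayes' theorem, P(k | x) = w_k f_k(x) / Σ_j w_j f_j(x).
Categorical probabilities:
  p_1 = P(north | comp) = 0.23
  p_2 = P(north | comp) = 0.28
Unnormalised posteriors:
  w_1·p_1 = 0.07 × 0.23 = 0.0161
  w_2·p_2 = 0.93 × 0.28 = 0.2604
Sum: 0.0161 + 0.2604 = 0.2765
P(Cluster 1 | the observation) = 0.0161 / 0.2765 ≈ 0.058

0.058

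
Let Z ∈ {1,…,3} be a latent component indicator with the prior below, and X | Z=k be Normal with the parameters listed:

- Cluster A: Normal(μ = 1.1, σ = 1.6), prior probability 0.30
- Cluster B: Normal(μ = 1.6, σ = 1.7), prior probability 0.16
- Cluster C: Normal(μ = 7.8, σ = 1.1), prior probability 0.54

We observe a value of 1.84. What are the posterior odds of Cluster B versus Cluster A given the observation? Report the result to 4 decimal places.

The posterior odds equal the prior odds times the likelihood ratio: (P(Z=i)/P(Z=j))·(f_i(x)/f_j(x)).
Normal densities:
  p_A = (1/(1.6·√(2π)))·exp(−(1.84−1.1)²/(2·1.6²)) = 0.249339·exp(-0.10695) = 0.224048
  p_B = (1/(1.7·√(2π)))·exp(−(1.84−1.6)²/(2·1.7²)) = 0.234672·exp(-0.00997) = 0.232345
  p_C = (1/(1.1·√(2π)))·exp(−(1.84−7.8)²/(2·1.1²)) = 0.362675·exp(-14.67835) = 1.53036e-07
Odds = (0.16/0.30) × (0.232345/0.224048) = 0.533333 × 1.03703 ≈ 0.5531

0.5531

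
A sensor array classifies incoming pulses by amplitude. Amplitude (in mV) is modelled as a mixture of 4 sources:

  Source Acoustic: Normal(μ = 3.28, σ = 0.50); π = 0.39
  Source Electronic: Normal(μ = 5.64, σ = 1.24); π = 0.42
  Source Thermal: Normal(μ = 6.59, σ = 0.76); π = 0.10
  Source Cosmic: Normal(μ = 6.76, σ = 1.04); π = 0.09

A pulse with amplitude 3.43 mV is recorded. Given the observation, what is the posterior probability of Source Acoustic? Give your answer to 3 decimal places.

0.914

By Bayes' theorem, P(k | x) = P(Z=k) f_k(x) / Σ_j P(Z=j) f_j(x).
Normal densities:
  L_Acoustic = 0.762776
  L_Electronic = 0.0657253
  L_Thermal = 9.24774e-05
  L_Cosmic = 0.00227832
Unnormalised posteriors:
  P(Z=Acoustic)·L_Acoustic = 0.39 × 0.762776 = 0.297482
  P(Z=Electronic)·L_Electronic = 0.42 × 0.0657253 = 0.0276046
  P(Z=Thermal)·L_Thermal = 0.10 × 9.24774e-05 = 9.24774e-06
  P(Z=Cosmic)·L_Cosmic = 0.09 × 0.00227832 = 0.000205049
Denominator: 0.297482 + 0.0276046 + 9.24774e-06 + 0.000205049 = 0.325301
P(Source Acoustic | the observation) = 0.297482 / 0.325301 ≈ 0.914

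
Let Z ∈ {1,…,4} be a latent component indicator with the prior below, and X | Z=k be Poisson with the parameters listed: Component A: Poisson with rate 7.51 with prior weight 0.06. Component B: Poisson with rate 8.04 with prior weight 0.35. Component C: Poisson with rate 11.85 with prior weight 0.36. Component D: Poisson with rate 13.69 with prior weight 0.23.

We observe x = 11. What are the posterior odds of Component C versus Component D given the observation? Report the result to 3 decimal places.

2.014

Only the two components matter; the odds are (π_i f_i(x)) / (π_j f_j(x)).
Poisson probabilities:
  L_A = e^(−7.51)·7.51^11/11! = 0.0587939
  L_B = e^(−8.04)·8.04^11/11! = 0.0732712
  L_C = e^(−11.85)·11.85^11/11! = 0.115706
  L_D = e^(−13.69)·13.69^11/11! = 0.0899064
Odds = (0.36/0.23) × (0.115706/0.0899064) = 1.56522 × 1.28696 ≈ 2.014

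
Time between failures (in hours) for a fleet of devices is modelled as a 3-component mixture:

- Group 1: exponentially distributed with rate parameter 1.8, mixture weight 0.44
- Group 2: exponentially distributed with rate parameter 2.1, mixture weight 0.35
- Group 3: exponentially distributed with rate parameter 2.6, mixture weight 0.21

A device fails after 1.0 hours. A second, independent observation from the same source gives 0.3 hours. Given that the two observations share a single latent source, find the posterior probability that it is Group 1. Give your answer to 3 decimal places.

By Bayes' theorem, P(k | x) = π_k f_k(x) / Σ_j π_j f_j(x).
Since both observations come from the same component, the likelihood for component k is f_k(x₁)·f_k(x₂).
  L_1 = [1.8·e^(−1.8·1.0) = 1.8·e^(−1.8000) = 0.297538] × [1.04895] = 0.312102
  L_2 = [2.1·e^(−2.1·1.0) = 2.1·e^(−2.1000) = 0.257158] × [1.11844] = 0.287617
  L_3 = [2.6·e^(−2.6·1.0) = 2.6·e^(−2.6000) = 0.193111] × [1.19186] = 0.230161
Multiply by the mixture weights:
  π_1·L_1 = 0.44 × 0.312102 = 0.137325
  π_2·L_2 = 0.35 × 0.287617 = 0.100666
  π_3·L_3 = 0.21 × 0.230161 = 0.0483338
Marginal: 0.137325 + 0.100666 + 0.0483338 = 0.286324
P(Group 1 | x₁,x₂) = 0.137325 / 0.286324 ≈ 0.480

0.480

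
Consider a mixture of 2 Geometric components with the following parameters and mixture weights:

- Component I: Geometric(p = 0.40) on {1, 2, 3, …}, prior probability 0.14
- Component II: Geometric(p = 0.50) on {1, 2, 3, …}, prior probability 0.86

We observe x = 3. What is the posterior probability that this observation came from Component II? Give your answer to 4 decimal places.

0.8421

By Bayes' theorem, P(k | x) = P(Z=k) f_k(x) / Σ_j P(Z=j) f_j(x).
Component likelihoods at x = 3:
  p_I = 0.40·(1−0.40)^2 = 0.40·0.36 = 0.144
  p_II = 0.50·(1−0.50)^2 = 0.50·0.25 = 0.125
Unnormalised posteriors:
  P(Z=I)·p_I = 0.14 × 0.144 = 0.02016
  P(Z=II)·p_II = 0.86 × 0.125 = 0.1075
Evidence: 0.02016 + 0.1075 = 0.12766
So the posterior for Component II is 0.1075 / 0.12766 ≈ 0.8421.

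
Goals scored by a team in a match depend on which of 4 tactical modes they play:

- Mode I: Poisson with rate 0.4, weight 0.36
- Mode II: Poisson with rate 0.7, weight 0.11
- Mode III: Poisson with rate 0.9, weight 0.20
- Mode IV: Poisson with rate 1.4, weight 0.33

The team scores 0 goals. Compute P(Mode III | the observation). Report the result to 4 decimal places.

P(component k | x) = w_k·f_k(x) / marginal(x), where marginal(x) = Σ_j w_j·f_j(x).
Evaluate each component's likelihood at the observed value:
  L_I = 0.67032
  L_II = 0.496585
  L_III = 0.40657
  L_IV = 0.246597
Multiply by the mixture weights:
  w_I·L_I = 0.36 × 0.67032 = 0.241315
  w_II·L_II = 0.11 × 0.496585 = 0.0546244
  w_III·L_III = 0.20 × 0.40657 = 0.0813139
  w_IV·L_IV = 0.33 × 0.246597 = 0.081377
Sum: 0.241315 + 0.0546244 + 0.0813139 + 0.081377 = 0.458631
P(Mode III | the observation) ≈ 0.1773

0.1773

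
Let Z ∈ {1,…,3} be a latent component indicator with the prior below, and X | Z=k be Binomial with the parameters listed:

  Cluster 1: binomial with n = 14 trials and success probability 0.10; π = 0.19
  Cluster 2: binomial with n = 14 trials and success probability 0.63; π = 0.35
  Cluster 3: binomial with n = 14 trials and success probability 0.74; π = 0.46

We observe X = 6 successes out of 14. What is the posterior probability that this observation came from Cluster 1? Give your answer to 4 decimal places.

By Bayes' theorem, P(k | x) = π_k f_k(x) / Σ_j π_j f_j(x).
Evaluate each component's likelihood at the observed value:
  f_1 = 0.00129269
  f_2 = 0.0659496
  f_3 = 0.0102975
Weight by the priors:
  π_1·f_1 = 0.19 × 0.00129269 = 0.000245612
  π_2·f_2 = 0.35 × 0.0659496 = 0.0230824
  π_3·f_3 = 0.46 × 0.0102975 = 0.00473686
Sum: 0.000245612 + 0.0230824 + 0.00473686 = 0.0280648
Responsibility of Cluster 1: 0.000245612 / 0.0280648 ≈ 0.0088

0.0088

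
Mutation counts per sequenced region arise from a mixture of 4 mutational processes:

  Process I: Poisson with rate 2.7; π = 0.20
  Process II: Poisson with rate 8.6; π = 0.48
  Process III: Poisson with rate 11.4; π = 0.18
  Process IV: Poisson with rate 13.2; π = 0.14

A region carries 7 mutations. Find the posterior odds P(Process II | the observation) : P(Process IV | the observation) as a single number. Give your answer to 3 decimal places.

Since P(k|x) ∝ π_k f_k(x), the posterior odds are π_i f_i(x) / (π_j f_j(x)).
Poisson probabilities:
  L_I = 0.0139483
  L_II = 0.127094
  L_III = 0.0555836
  L_IV = 0.0256389
Odds = (0.48/0.14) × (0.127094/0.0256389) = 3.42857 × 4.95708 ≈ 16.996

16.996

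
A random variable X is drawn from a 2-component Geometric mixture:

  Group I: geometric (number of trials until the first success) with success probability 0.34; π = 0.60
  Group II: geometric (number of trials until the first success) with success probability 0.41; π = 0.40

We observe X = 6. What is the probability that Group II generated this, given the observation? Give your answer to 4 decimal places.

By Bayes' theorem, P(k | x) = w_k f_k(x) / Σ_j w_j f_j(x).
Component likelihoods at x = 6:
  L_I = 0.34·(1−0.34)^5 = 0.34·0.125233 = 0.0425793
  L_II = 0.41·(1−0.41)^5 = 0.41·0.0714924 = 0.0293119
Prior × likelihood for each component:
  w_I·L_I = 0.60 × 0.0425793 = 0.0255476
  w_II·L_II = 0.40 × 0.0293119 = 0.0117248
Marginal: 0.0255476 + 0.0117248 = 0.0372723
P(Group II | the observation) = 0.0117248 / 0.0372723 ≈ 0.3146

0.3146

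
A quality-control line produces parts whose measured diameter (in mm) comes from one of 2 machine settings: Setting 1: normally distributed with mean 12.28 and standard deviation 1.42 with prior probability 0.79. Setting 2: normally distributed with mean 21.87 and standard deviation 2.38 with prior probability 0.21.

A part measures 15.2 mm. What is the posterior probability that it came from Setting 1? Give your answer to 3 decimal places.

0.975

Posterior ∝ prior × likelihood, so P(k | x) ∝ π_k f_k(x); normalise over all components.
Component likelihoods at x = 15.2 mm:
  L_1 = (1/(1.42·√(2π)))·exp(−(15.2−12.28)²/(2·1.42²)) = 0.280945·exp(-2.11426) = 0.0339163
  L_2 = (1/(2.38·√(2π)))·exp(−(15.2−21.87)²/(2·2.38²)) = 0.167623·exp(-3.92706) = 0.00330242
Prior × likelihood for each component:
  π_1·L_1 = 0.79 × 0.0339163 = 0.0267939
  π_2·L_2 = 0.21 × 0.00330242 = 0.000693507
Marginal: 0.0267939 + 0.000693507 = 0.0274874
Responsibility of Setting 1: 0.0267939 / 0.0274874 ≈ 0.975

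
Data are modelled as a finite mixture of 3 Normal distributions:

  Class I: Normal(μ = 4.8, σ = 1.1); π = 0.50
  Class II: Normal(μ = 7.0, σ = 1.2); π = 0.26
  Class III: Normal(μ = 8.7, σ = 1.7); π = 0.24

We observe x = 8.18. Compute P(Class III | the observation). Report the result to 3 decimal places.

By Bayes' theorem, P(k | x) = π_k f_k(x) / Σ_j π_j f_j(x).
Component likelihoods at x = 8.18:
  f_I = 0.00323064
  f_II = 0.205003
  f_III = 0.223946
Prior × likelihood for each component:
  π_I·f_I = 0.50 × 0.00323064 = 0.00161532
  π_II·f_II = 0.26 × 0.205003 = 0.0533007
  π_III·f_III = 0.24 × 0.223946 = 0.0537471
Marginal: 0.00161532 + 0.0533007 + 0.0537471 = 0.108663
Responsibility of Class III: 0.0537471 / 0.108663 ≈ 0.495

0.495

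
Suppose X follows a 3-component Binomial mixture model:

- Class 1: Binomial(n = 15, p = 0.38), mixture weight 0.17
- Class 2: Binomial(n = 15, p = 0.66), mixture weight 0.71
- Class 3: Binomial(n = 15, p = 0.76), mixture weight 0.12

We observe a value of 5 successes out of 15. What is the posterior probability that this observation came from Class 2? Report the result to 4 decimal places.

Apply Bayes' rule: the posterior for each component is proportional to its prior times its likelihood at x.
Binomial probabilities:
  p_1 = C(15,5)·0.38^5·0.62^10 = 3003·0.00792352·0.00839299 = 0.199706
  p_2 = C(15,5)·0.66^5·0.34^10 = 3003·0.125233·2.06438e-05 = 0.00776362
  p_3 = C(15,5)·0.76^5·0.24^10 = 3003·0.253553·6.34034e-07 = 0.000482765
Unnormalised posteriors:
  w_1·p_1 = 0.17 × 0.199706 = 0.0339499
  w_2·p_2 = 0.71 × 0.00776362 = 0.00551217
  w_3·p_3 = 0.12 × 0.000482765 = 5.79318e-05
Sum: 0.0339499 + 0.00551217 + 5.79318e-05 = 0.0395201
P(Class 2 | x) = 0.00551217 / 0.0395201 ≈ 0.1395

0.1395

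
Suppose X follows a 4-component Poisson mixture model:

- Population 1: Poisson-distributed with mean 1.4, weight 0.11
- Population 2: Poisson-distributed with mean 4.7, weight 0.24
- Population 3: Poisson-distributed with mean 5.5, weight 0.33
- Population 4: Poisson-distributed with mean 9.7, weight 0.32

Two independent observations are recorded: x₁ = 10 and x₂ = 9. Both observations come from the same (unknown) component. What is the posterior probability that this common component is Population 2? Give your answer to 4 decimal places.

Posterior ∝ prior × likelihood, so P(k | x) ∝ π_k f_k(x); normalise over all components.
Since both observations come from the same component, the likelihood for component k is f_k(x₁)·f_k(x₂).
  L_1 = [1.96564e-06] × [1.40403e-05] = 2.75983e-11
  L_2 = [0.0131835] × [0.02805] = 0.000369798
  L_3 = [0.0285262] × [0.0518659] = 0.00147954
  L_4 = [0.124537] × [0.128388] = 0.0159891
Prior × likelihood for each component:
  π_1·L_1 = 0.11 × 2.75983e-11 = 3.03581e-12
  π_2·L_2 = 0.24 × 0.000369798 = 8.87516e-05
  π_3·L_3 = 0.33 × 0.00147954 = 0.000488247
  π_4·L_4 = 0.32 × 0.0159891 = 0.00511651
Normaliser: 3.03581e-12 + 8.87516e-05 + 0.000488247 + 0.00511651 = 0.00569351
Responsibility of Population 2: 8.87516e-05 / 0.00569351 ≈ 0.0156

0.0156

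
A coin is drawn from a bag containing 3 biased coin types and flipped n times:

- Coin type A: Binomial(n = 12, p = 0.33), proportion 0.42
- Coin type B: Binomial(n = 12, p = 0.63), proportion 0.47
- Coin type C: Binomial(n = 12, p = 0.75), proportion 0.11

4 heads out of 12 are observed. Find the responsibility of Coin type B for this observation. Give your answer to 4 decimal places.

0.1137

By Bayes' theorem, P(k | x) = π_k f_k(x) / Σ_j π_j f_j(x).
Binomial probabilities:
  p_A = C(12,4)·0.33^4·0.67^8 = 495·0.0118592·0.0406068 = 0.238374
  p_B = C(12,4)·0.63^4·0.37^8 = 495·0.15753·0.000351248 = 0.0273893
  p_C = C(12,4)·0.75^4·0.25^8 = 495·0.316406·1.52588e-05 = 0.00238985
Weight by the priors:
  π_A·p_A = 0.42 × 0.238374 = 0.100117
  π_B·p_B = 0.47 × 0.0273893 = 0.012873
  π_C·p_C = 0.11 × 0.00238985 = 0.000262883
Denominator: 0.100117 + 0.012873 + 0.000262883 = 0.113253
So the posterior for Coin type B is 0.012873 / 0.113253 ≈ 0.1137.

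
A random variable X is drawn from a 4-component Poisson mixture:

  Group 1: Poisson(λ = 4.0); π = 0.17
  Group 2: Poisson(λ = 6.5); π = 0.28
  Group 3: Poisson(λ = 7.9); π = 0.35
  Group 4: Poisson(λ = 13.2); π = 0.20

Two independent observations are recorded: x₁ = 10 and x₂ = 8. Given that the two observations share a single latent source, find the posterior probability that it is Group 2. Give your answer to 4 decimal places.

Posterior ∝ prior × likelihood, so P(k | x) ∝ w_k f_k(x); normalise over all components.
Since both observations come from the same component, the likelihood for component k is f_k(x₁)·f_k(x₂).
  p_1 = [e^(−4.0)·4.0^10/10! = 0.00529248] × [0.0297702] = 0.000157558
  p_2 = [e^(−6.5)·6.5^10/10! = 0.0557772] × [0.118815] = 0.00662718
  p_3 = [e^(−7.9)·7.9^10/10! = 0.0967345] × [0.139499] = 0.0134943
  p_4 = [e^(−13.2)·13.2^10/10! = 0.081901] × [0.0423042] = 0.00346476
Multiply by the mixture weights:
  w_1·p_1 = 0.17 × 0.000157558 = 2.67849e-05
  w_2·p_2 = 0.28 × 0.00662718 = 0.00185561
  w_3·p_3 = 0.35 × 0.0134943 = 0.00472301
  w_4·p_4 = 0.20 × 0.00346476 = 0.000692952
Sum: 2.67849e-05 + 0.00185561 + 0.00472301 + 0.000692952 = 0.00729836
So the posterior for Group 2 is 0.00185561 / 0.00729836 ≈ 0.2543.

0.2543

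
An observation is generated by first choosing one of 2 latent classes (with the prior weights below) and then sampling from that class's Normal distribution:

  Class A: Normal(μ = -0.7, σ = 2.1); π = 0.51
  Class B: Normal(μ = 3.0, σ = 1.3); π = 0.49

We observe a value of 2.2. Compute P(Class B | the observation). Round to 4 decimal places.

0.7692

Apply Bayes' rule: the posterior for each component is proportional to its prior times its likelihood at x.
Normal densities:
  f_A = (1/(2.1·√(2π)))·exp(−(2.2−-0.7)²/(2·2.1²)) = 0.189973·exp(-0.95351) = 0.0732124
  f_B = (1/(1.3·√(2π)))·exp(−(2.2−3.0)²/(2·1.3²)) = 0.306879·exp(-0.18935) = 0.253941
Prior × likelihood for each component:
  π_A·f_A = 0.51 × 0.0732124 = 0.0373383
  π_B·f_B = 0.49 × 0.253941 = 0.124431
Normaliser: 0.0373383 + 0.124431 = 0.16177
P(Class B | 2.2) ≈ 0.7692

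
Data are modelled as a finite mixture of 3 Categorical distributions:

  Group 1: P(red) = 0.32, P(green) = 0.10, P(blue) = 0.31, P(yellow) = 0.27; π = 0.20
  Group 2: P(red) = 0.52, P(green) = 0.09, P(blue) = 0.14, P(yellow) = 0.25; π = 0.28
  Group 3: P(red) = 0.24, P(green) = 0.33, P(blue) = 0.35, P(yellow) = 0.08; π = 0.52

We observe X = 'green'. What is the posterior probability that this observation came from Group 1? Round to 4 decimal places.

0.0923

The responsibility of component k is π_k f_k(x) divided by Σ_j π_j f_j(x).
Evaluate each component's likelihood at the observed value:
  p_1 = 0.1
  p_2 = 0.09
  p_3 = 0.33
Weight by the priors:
  π_1·p_1 = 0.20 × 0.1 = 0.02
  π_2·p_2 = 0.28 × 0.09 = 0.0252
  π_3·p_3 = 0.52 × 0.33 = 0.1716
Evidence: 0.02 + 0.0252 + 0.1716 = 0.2168
Responsibility of Group 1: 0.02 / 0.2168 ≈ 0.0923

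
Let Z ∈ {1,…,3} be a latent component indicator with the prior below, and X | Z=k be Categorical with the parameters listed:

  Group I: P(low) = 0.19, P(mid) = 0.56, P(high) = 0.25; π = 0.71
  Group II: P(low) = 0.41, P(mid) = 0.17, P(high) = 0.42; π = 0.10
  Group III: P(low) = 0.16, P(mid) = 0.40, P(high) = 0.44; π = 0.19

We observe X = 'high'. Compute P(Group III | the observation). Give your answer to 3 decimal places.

The responsibility of component k is P(Z=k) f_k(x) divided by Σ_j P(Z=j) f_j(x).
Categorical probabilities:
  f_I = 0.25
  f_II = 0.42
  f_III = 0.44
Multiply by the mixture weights:
  P(Z=I)·f_I = 0.71 × 0.25 = 0.1775
  P(Z=II)·f_II = 0.10 × 0.42 = 0.042
  P(Z=III)·f_III = 0.19 × 0.44 = 0.0836
Sum: 0.1775 + 0.042 + 0.0836 = 0.3031
P(Group III | the observation) ≈ 0.276

0.276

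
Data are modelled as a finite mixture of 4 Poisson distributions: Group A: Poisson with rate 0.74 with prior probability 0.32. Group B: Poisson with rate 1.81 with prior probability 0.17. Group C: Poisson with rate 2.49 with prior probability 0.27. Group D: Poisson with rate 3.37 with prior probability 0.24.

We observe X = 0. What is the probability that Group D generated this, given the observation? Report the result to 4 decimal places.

0.0391

The responsibility of component k is w_k f_k(x) divided by Σ_j w_j f_j(x).
Evaluate each component's likelihood at the observed value:
  L_A = 0.477114
  L_B = 0.163654
  L_C = 0.08291
  L_D = 0.0343896
Weight by the priors:
  w_A·L_A = 0.32 × 0.477114 = 0.152676
  w_B·L_B = 0.17 × 0.163654 = 0.0278212
  w_C·L_C = 0.27 × 0.08291 = 0.0223857
  w_D·L_D = 0.24 × 0.0343896 = 0.00825351
Marginal: 0.152676 + 0.0278212 + 0.0223857 + 0.00825351 = 0.211137
Responsibility of Group D: 0.00825351 / 0.211137 ≈ 0.0391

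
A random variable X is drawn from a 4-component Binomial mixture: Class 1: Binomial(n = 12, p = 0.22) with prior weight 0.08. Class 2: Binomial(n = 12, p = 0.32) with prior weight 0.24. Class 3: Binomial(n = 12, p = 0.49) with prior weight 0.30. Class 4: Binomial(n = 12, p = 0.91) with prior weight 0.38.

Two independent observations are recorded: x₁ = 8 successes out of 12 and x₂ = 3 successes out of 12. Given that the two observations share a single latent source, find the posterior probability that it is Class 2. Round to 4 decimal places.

0.2350

P(component k | x) = w_k·f_k(x) / marginal(x), where marginal(x) = Σ_j w_j·f_j(x).
Since both observations come from the same component, the likelihood for component k is f_k(x₁)·f_k(x₂).
  f_1 = [C(12,8)·0.22^8·0.78^4 = 495·5.48759e-06·0.370151 = 0.00100546] × [0.250347] = 0.000251714
  f_2 = [C(12,8)·0.32^8·0.68^4 = 495·0.000109951·0.213814 = 0.011637] × [0.224106] = 0.00260792
  f_3 = [C(12,8)·0.49^8·0.51^4 = 495·0.00332329·0.067652 = 0.11129] × [0.0604147] = 0.00672353
  f_4 = [C(12,8)·0.91^8·0.09^4 = 495·0.470253·6.561e-05 = 0.0152724] × [6.42287e-08] = 9.80925e-10
Multiply by the mixture weights:
  w_1·f_1 = 0.08 × 0.000251714 = 2.01371e-05
  w_2·f_2 = 0.24 × 0.00260792 = 0.0006259
  w_3·f_3 = 0.30 × 0.00672353 = 0.00201706
  w_4·f_4 = 0.38 × 9.80925e-10 = 3.72752e-10
Sum: 2.01371e-05 + 0.0006259 + 0.00201706 + 3.72752e-10 = 0.00266309
So the posterior for Class 2 is 0.0006259 / 0.00266309 ≈ 0.2350.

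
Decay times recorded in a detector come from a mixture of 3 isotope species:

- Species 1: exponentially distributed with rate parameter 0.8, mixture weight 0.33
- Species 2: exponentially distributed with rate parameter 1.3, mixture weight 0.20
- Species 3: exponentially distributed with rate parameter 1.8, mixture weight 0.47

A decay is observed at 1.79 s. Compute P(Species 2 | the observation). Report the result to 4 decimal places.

By Bayes' theorem, P(k | x) = π_k f_k(x) / Σ_j π_j f_j(x).
Component likelihoods at x = 1.79 s:
  L_1 = 0.8·e^(−0.8·1.79) = 0.8·e^(−1.4320) = 0.191065
  L_2 = 1.3·e^(−1.3·1.79) = 1.3·e^(−2.3270) = 0.126864
  L_3 = 1.8·e^(−1.8·1.79) = 1.8·e^(−3.2220) = 0.0717754
Prior × likelihood for each component:
  π_1·L_1 = 0.33 × 0.191065 = 0.0630513
  π_2·L_2 = 0.20 × 0.126864 = 0.0253729
  π_3·L_3 = 0.47 × 0.0717754 = 0.0337344
Sum: 0.0630513 + 0.0253729 + 0.0337344 = 0.122159
Responsibility of Species 2: 0.0253729 / 0.122159 ≈ 0.2077

0.2077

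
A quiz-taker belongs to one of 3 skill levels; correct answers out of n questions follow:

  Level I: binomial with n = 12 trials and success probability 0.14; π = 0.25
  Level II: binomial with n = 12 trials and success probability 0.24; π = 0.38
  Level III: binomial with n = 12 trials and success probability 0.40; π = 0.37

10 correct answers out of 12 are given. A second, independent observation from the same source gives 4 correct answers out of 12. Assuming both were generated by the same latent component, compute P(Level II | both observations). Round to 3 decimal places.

Posterior ∝ prior × likelihood, so P(k | x) ∝ π_k f_k(x); normalise over all components.
Since both observations come from the same component, the likelihood for component k is f_k(x₁)·f_k(x₂).
  p_I = [1.41196e-07] × [0.056899] = 8.03389e-09
  p_II = [2.41704e-05] × [0.182793] = 4.41817e-06
  p_III = [0.00249142] × [0.212841] = 0.000530275
Weight by the priors:
  π_I·p_I = 0.25 × 8.03389e-09 = 2.00847e-09
  π_II·p_II = 0.38 × 4.41817e-06 = 1.6789e-06
  π_III·p_III = 0.37 × 0.000530275 = 0.000196202
Normaliser: 2.00847e-09 + 1.6789e-06 + 0.000196202 = 0.000197883
Responsibility of Level II: 1.6789e-06 / 0.000197883 ≈ 0.008

0.008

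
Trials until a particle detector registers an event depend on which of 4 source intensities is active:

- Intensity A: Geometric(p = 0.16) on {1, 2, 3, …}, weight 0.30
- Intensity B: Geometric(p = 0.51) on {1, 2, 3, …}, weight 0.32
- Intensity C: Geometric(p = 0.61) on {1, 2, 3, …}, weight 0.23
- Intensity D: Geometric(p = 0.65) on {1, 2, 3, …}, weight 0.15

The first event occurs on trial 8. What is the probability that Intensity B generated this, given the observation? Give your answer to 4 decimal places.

0.0713

Posterior ∝ prior × likelihood, so P(k | x) ∝ π_k f_k(x); normalise over all components.
Evaluate each component's likelihood at the observed value:
  f_A = 0.0472145
  f_B = 0.00345894
  f_C = 0.000837109
  f_D = 0.000418205
Unnormalised posteriors:
  π_A·f_A = 0.30 × 0.0472145 = 0.0141643
  π_B·f_B = 0.32 × 0.00345894 = 0.00110686
  π_C·f_C = 0.23 × 0.000837109 = 0.000192535
  π_D·f_D = 0.15 × 0.000418205 = 6.27308e-05
Denominator: 0.0141643 + 0.00110686 + 0.000192535 + 6.27308e-05 = 0.0155265
So the posterior for Intensity B is 0.00110686 / 0.0155265 ≈ 0.0713.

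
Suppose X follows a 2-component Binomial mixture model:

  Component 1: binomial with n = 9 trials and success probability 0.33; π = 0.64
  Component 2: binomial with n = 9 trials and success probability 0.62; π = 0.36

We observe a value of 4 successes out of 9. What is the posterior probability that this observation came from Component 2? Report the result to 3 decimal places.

0.291

P(component k | x) = π_k·f_k(x) / marginal(x), where marginal(x) = Σ_j π_j·f_j(x).
Evaluate each component's likelihood at the observed value:
  L_1 = 0.201744
  L_2 = 0.147521
Unnormalised posteriors:
  π_1·L_1 = 0.64 × 0.201744 = 0.129116
  π_2·L_2 = 0.36 × 0.147521 = 0.0531077
Evidence: 0.129116 + 0.0531077 = 0.182224
Responsibility of Component 2: 0.0531077 / 0.182224 ≈ 0.291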